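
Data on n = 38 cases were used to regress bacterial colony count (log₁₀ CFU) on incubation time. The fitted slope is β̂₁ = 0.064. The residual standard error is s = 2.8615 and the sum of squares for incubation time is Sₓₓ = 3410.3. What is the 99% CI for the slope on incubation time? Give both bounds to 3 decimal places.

(-0.069, 0.197)

SE(β̂₁) = s/√Sₓₓ = 2.8615/√3410.3 = 0.0490002.
df = n − 2 = 36.
t* = t_{0.005, 36} = 2.719485.
Margin = t* × SE = 2.719485 × 0.0490002 = 0.13326.
CI: 0.064 ± 0.13326 → (-0.069, 0.197).
With 99% confidence, each one-unit increase in incubation time is associated with a change of between -0.069 and 0.197 log₁₀ CFU in bacterial colony count.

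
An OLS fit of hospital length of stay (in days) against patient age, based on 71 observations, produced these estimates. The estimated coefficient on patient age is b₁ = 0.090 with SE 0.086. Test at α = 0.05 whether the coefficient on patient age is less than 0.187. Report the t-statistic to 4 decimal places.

t = -1.1279

H₀: β₁ = 0.187 vs H₁: β₁ < 0.187.
t = (b₁ − β₁⁰)/SE = (0.090 − 0.187) / 0.086 = -1.1279.
df = n − 2 = 71 − 2 = 69.
One-sided p ≈ 0.1316, which is ≥ 0.05, so fail to reject H₀.
The data do not give significant evidence that the true slope on patient age is below 0.187 days per unit.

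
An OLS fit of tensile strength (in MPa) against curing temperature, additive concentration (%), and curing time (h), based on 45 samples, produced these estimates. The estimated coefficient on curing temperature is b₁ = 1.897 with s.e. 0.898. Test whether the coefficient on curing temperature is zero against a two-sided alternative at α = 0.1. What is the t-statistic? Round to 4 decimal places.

t = 2.1125

H₀: β₁ = 0 vs H₁: β₁ ≠ 0.
t = (b₁ − β₁⁰)/SE = 1.897 / 0.898 = 2.1125.
df = n − k − 1 = 45 − 3 − 1 = 41.
Two-sided p ≈ 0.0408, which is < 0.1, so reject H₀.
There is evidence that curing temperature is associated with tensile strength, holding the other predictors fixed.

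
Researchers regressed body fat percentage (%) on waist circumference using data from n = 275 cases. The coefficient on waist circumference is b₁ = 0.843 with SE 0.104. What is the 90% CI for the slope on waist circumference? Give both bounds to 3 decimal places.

(0.671, 1.015)

df = n − 2 = 275 − 2 = 273.
t* = t_{0.05, 273} = 1.650454.
Margin = t* × SE = 1.650454 × 0.104 = 0.17165.
CI: 0.843 ± 0.17165 → (0.671, 1.015).
With 90% confidence, each one-unit increase in waist circumference is associated with a change of between 0.671 and 1.015 % in body fat percentage.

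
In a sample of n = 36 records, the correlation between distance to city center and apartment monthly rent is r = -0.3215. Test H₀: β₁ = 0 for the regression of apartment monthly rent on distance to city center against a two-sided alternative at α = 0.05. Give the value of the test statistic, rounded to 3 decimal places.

t = r·√(n − 2)/√(1 − r²) = -0.3215·√34/√0.896638 = -1.980.
df = n − 2 = 34.
Two-sided p ≈ 0.0559, which is ≥ 0.05, so fail to reject H₀.
The data do not give significant evidence of a linear association between distance to city center and apartment monthly rent.

t = -1.980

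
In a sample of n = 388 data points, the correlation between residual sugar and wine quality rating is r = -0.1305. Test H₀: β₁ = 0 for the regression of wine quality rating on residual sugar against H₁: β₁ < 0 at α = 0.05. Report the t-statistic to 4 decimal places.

t = -2.5860

t = r·√(n − 2)/√(1 − r²) = -0.1305·√386/√0.98297 = -2.5860.
df = n − 2 = 386.
One-sided p ≈ 0.0050, which is < 0.05, so reject H₀.
There is evidence of a linear association between residual sugar and wine quality rating.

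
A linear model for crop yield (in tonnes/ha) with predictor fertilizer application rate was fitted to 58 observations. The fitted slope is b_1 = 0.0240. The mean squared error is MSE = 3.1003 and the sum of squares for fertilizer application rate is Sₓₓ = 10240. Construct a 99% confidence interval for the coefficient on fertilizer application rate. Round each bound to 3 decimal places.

SE(b_1) = √(MSE/Sₓₓ) = √(3.1003/10240) = 0.0174001.
df = n − 2 = 56.
t* = t_{0.005, 56} = 2.666512.
Margin = t* × SE = 2.666512 × 0.0174001 = 0.04640.
CI: 0.0240 ± 0.04640 → (-0.022, 0.070).
With 99% confidence, each one-unit increase in fertilizer application rate is associated with a change of between -0.022 and 0.070 tonnes/ha in crop yield.

(-0.022, 0.070)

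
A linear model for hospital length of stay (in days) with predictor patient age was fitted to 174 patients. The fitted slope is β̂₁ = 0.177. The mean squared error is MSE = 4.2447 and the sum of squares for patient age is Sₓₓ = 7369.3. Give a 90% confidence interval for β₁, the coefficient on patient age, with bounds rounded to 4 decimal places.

SE(β̂₁) = √(MSE/Sₓₓ) = √(4.2447/7369.3) = 0.024.
df = n − 2 = 172.
t* = t_{0.05, 172} = 1.653761.
Margin = t* × SE = 1.653761 × 0.024 = 0.039690.
CI: 0.177 ± 0.039690 → (0.1373, 0.2167).
With 90% confidence, each one-unit increase in patient age is associated with a change of between 0.1373 and 0.2167 days in hospital length of stay.

(0.1373, 0.2167)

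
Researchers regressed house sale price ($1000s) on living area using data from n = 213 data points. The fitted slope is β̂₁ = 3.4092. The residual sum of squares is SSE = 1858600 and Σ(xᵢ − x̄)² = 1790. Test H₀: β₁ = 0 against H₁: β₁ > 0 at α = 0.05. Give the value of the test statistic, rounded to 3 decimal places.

MSE = SSE/(n − 2) = 1858600/211 = 8808.53.
SE(β̂₁) = √(MSE/Sₓₓ) = √(8808.53/1790) = 2.21833.
t = 3.4092 / 2.21833 = 1.537.
df = n − 2 = 211.
One-sided p ≈ 0.0629, which is ≥ 0.05, so fail to reject H₀.
The data do not give significant evidence that the true slope on living area is positive.

t = 1.537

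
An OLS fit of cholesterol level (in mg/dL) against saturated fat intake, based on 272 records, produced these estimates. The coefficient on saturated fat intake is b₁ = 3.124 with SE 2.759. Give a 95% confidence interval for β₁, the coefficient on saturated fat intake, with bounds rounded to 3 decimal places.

(-2.308, 8.556)

df = n − 2 = 272 − 2 = 270.
t* = t_{0.025, 270} = 1.968789.
Margin = t* × SE = 1.968789 × 2.759 = 5.43189.
CI: 3.124 ± 5.43189 → (-2.308, 8.556).
With 95% confidence, each one-unit increase in saturated fat intake is associated with a change of between -2.308 and 8.556 mg/dL in cholesterol level.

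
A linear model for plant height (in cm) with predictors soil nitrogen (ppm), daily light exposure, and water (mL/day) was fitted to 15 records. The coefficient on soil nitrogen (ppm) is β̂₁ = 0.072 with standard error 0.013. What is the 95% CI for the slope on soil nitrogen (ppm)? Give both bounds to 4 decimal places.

df = n − k − 1 = 15 − 3 − 1 = 11.
t* = t_{0.025, 11} = 2.200985.
Margin = t* × SE = 2.200985 × 0.013 = 0.028613.
CI: 0.072 ± 0.028613 → (0.0434, 0.1006).
With 95% confidence, each one-unit increase in soil nitrogen (ppm) is associated with a change of between 0.0434 and 0.1006 cm in plant height, holding the other predictors fixed.

(0.0434, 0.1006)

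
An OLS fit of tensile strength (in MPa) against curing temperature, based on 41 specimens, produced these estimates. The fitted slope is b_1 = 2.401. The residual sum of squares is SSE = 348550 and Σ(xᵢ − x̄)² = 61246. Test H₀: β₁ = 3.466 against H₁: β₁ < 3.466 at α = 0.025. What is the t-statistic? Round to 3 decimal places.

t = -2.788

MSE = SSE/(n − 2) = 348550/39 = 8937.18.
SE(b_1) = √(MSE/Sₓₓ) = √(8937.18/61246) = 0.381998.
t = (2.401 − 3.466) / 0.381998 = -2.788.
df = n − 2 = 39.
One-sided p ≈ 0.0041, which is < 0.025, so reject H₀.
There is evidence that the true slope on curing temperature is below 3.466 MPa per unit.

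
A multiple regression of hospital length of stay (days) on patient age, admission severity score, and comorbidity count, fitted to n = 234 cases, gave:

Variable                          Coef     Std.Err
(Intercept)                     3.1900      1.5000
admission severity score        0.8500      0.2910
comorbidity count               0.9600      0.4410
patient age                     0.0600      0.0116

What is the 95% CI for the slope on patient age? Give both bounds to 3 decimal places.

Read off: b = 0.0600, SE = 0.0116 for patient age.
df = n − k − 1 = 234 − 3 − 1 = 230.
t* = t_{0.025, 230} = 1.970332.
Margin = t* × SE = 1.970332 × 0.0116 = 0.02286.
CI: 0.0600 ± 0.02286 → (0.037, 0.083).

(0.037, 0.083)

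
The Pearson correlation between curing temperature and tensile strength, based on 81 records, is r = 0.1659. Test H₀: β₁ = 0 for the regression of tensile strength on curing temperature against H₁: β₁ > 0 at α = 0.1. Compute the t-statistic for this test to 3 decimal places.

t = r·√(n − 2)/√(1 − r²) = 0.1659·√79/√0.972477 = 1.495.
df = n − 2 = 79.
One-sided p ≈ 0.0694, which is < 0.1, so reject H₀.
There is evidence of a linear association between curing temperature and tensile strength.

t = 1.495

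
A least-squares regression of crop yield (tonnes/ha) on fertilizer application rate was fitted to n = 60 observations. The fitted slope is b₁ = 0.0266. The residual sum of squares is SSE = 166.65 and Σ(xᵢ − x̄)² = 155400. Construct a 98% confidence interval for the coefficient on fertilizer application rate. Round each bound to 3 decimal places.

MSE = SSE/(n − 2) = 166.65/58 = 2.87328.
SE(b₁) = √(MSE/Sₓₓ) = √(2.87328/155400) = 0.00429995.
df = n − 2 = 58.
t* = t_{0.01, 58} = 2.392377.
Margin = t* × SE = 2.392377 × 0.00429995 = 0.01029.
CI: 0.0266 ± 0.01029 → (0.016, 0.037).
With 98% confidence, each one-unit increase in fertilizer application rate is associated with a change of between 0.016 and 0.037 tonnes/ha in crop yield.

(0.016, 0.037)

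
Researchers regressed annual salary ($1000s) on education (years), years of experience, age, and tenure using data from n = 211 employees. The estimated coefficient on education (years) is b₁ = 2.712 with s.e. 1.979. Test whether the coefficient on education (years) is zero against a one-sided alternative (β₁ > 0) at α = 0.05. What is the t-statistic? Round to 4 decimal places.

H₀: β₁ = 0 vs H₁: β₁ > 0.
t = (b₁ − β₁⁰)/SE = 2.712 / 1.979 = 1.3704.
df = n − k − 1 = 211 − 4 − 1 = 206.
One-sided p ≈ 0.0860, which is ≥ 0.05, so fail to reject H₀.
The data do not give significant evidence that the true slope on education (years) is positive, holding the other predictors fixed.

t = 1.3704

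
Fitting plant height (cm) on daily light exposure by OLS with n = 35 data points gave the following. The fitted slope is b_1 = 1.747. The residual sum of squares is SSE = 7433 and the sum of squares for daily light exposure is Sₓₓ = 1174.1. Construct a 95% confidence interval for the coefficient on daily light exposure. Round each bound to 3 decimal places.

MSE = SSE/(n − 2) = 7433/33 = 225.242.
SE(b_1) = √(MSE/Sₓₓ) = √(225.242/1174.1) = 0.437998.
df = n − 2 = 33.
t* = t_{0.025, 33} = 2.034515.
Margin = t* × SE = 2.034515 × 0.437998 = 0.89111.
CI: 1.747 ± 0.89111 → (0.856, 2.638).
With 95% confidence, each one-unit increase in daily light exposure is associated with a change of between 0.856 and 2.638 cm in plant height.

(0.856, 2.638)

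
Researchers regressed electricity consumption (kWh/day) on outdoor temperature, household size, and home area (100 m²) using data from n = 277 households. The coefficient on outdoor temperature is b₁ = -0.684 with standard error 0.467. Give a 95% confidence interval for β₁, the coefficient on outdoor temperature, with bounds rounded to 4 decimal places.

(-1.6034, 0.2354)

df = n − k − 1 = 277 − 3 − 1 = 273.
t* = t_{0.025, 273} = 1.968692.
Margin = t* × SE = 1.968692 × 0.467 = 0.919379.
CI: -0.684 ± 0.919379 → (-1.6034, 0.2354).
With 95% confidence, each one-unit increase in outdoor temperature is associated with a change of between -1.6034 and 0.2354 kWh/day in electricity consumption, holding the other predictors fixed.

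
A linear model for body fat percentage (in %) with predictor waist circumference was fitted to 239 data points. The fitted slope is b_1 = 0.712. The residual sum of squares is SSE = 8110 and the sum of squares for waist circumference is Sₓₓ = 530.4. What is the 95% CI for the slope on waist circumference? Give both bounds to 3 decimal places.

MSE = SSE/(n − 2) = 8110/237 = 34.2194.
SE(b_1) = √(MSE/Sₓₓ) = √(34.2194/530.4) = 0.254.
df = n − 2 = 237.
t* = t_{0.025, 237} = 1.970024.
Margin = t* × SE = 1.970024 × 0.254 = 0.50039.
CI: 0.712 ± 0.50039 → (0.212, 1.212).
With 95% confidence, each one-unit increase in waist circumference is associated with a change of between 0.212 and 1.212 % in body fat percentage.

(0.212, 1.212)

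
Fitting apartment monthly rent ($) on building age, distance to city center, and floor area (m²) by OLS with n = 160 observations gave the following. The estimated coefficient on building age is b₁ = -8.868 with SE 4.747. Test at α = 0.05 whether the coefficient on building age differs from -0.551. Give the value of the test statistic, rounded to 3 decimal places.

t = -1.752

H₀: β₁ = -0.551 vs H₁: β₁ ≠ -0.551.
t = (b₁ − β₁⁰)/SE = (-8.868 − (-0.551)) / 4.747 = -1.752.
df = n − k − 1 = 160 − 3 − 1 = 156.
Two-sided p ≈ 0.0817, which is ≥ 0.05, so fail to reject H₀.
The data are consistent with a true slope of -0.551 $ per unit of building age, holding the other predictors fixed.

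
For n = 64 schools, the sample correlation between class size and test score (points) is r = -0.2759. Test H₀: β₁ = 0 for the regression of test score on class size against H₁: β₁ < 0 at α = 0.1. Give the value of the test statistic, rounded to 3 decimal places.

t = -2.260

t = r·√(n − 2)/√(1 − r²) = -0.2759·√62/√0.923879 = -2.260.
df = n − 2 = 62.
One-sided p ≈ 0.0137, which is < 0.1, so reject H₀.
There is evidence of a linear association between class size and test score.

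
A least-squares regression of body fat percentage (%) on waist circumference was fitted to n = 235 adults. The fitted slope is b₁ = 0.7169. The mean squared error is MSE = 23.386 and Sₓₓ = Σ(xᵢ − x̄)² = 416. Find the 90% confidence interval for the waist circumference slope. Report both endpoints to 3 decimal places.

(0.325, 1.108)

SE(b₁) = √(MSE/Sₓₓ) = √(23.386/416) = 0.2371.
df = n − 2 = 233.
t* = t_{0.05, 233} = 1.65142.
Margin = t* × SE = 1.65142 × 0.2371 = 0.39155.
CI: 0.7169 ± 0.39155 → (0.325, 1.108).
With 90% confidence, each one-unit increase in waist circumference is associated with a change of between 0.325 and 1.108 % in body fat percentage.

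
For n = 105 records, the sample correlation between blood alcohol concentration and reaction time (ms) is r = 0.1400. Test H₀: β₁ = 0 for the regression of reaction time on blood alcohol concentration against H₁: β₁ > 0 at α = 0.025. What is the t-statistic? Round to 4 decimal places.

t = r·√(n − 2)/√(1 − r²) = 0.1400·√103/√0.9804 = 1.4350.
df = n − 2 = 103.
One-sided p ≈ 0.0772, which is ≥ 0.025, so fail to reject H₀.
The data do not give significant evidence of a linear association between blood alcohol concentration and reaction time.

t = 1.4350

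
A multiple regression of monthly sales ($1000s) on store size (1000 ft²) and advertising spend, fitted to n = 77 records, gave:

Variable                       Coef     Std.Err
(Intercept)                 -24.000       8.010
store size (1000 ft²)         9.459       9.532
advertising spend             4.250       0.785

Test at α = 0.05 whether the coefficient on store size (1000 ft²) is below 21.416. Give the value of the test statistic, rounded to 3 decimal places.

t = -1.254

Read off: b = 9.459, SE = 9.532 for store size (1000 ft²).
H₀: β₁ = 21.416 vs H₁: β₁ < 21.416.
t = (9.459 − 21.416) / 9.532 = -1.254.
df = n − k − 1 = 77 − 2 − 1 = 74.
One-sided p ≈ 0.1068, which is ≥ 0.05, so fail to reject H₀.
The data do not give significant evidence that the true slope on store size (1000 ft²) is below 21.416 $1000s per unit, holding the other predictors fixed.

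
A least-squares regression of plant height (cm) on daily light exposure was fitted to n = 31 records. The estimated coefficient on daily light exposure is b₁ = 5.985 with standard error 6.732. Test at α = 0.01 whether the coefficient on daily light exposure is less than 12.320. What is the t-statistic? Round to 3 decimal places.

t = -0.941

H₀: β₁ = 12.320 vs H₁: β₁ < 12.320.
t = (b₁ − β₁⁰)/SE = (5.985 − 12.320) / 6.732 = -0.941.
df = n − 2 = 31 − 2 = 29.
One-sided p ≈ 0.1772, which is ≥ 0.01, so fail to reject H₀.
The data do not give significant evidence that the true slope on daily light exposure is below 12.320 cm per unit.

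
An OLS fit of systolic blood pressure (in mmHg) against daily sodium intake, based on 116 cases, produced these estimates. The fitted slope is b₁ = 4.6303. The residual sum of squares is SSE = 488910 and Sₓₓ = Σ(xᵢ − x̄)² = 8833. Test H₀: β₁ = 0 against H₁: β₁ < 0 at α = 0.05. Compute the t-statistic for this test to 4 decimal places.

MSE = SSE/(n − 2) = 488910/114 = 4288.68.
SE(b₁) = √(MSE/Sₓₓ) = √(4288.68/8833) = 0.6968.
t = 4.6303 / 0.6968 = 6.6451.
df = n − 2 = 114.
One-sided p ≈ 1.0000, which is ≥ 0.05, so fail to reject H₀.
The data do not give significant evidence that the true slope on daily sodium intake is negative.

t = 6.6451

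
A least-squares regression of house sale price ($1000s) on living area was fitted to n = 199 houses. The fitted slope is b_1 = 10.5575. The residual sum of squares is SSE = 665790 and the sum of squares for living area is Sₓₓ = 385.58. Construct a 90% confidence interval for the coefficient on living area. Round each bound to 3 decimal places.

(5.665, 15.450)

MSE = SSE/(n − 2) = 665790/197 = 3379.64.
SE(b_1) = √(MSE/Sₓₓ) = √(3379.64/385.58) = 2.96059.
df = n − 2 = 197.
t* = t_{0.05, 197} = 1.652625.
Margin = t* × SE = 1.652625 × 2.96059 = 4.89275.
CI: 10.5575 ± 4.89275 → (5.665, 15.450).
With 90% confidence, each one-unit increase in living area is associated with a change of between 5.665 and 15.450 $1000s in house sale price.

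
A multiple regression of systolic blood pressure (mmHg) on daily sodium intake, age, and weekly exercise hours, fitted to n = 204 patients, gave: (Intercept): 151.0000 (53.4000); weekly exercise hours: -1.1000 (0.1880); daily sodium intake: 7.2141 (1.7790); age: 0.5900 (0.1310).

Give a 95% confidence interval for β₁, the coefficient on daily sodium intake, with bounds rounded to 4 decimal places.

(3.7061, 10.7221)

Read off: b = 7.2141, SE = 1.7790 for daily sodium intake.
df = n − k − 1 = 204 − 3 − 1 = 200.
t* = t_{0.025, 200} = 1.971896.
Margin = t* × SE = 1.971896 × 1.7790 = 3.508003.
CI: 7.2141 ± 3.508003 → (3.7061, 10.7221).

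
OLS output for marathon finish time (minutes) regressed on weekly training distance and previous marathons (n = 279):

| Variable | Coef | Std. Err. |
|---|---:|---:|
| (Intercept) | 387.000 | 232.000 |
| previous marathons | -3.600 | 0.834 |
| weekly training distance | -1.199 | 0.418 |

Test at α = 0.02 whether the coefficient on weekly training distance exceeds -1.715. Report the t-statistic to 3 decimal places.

t = 1.234

Read off: b = -1.199, SE = 0.418 for weekly training distance.
H₀: β₁ = -1.715 vs H₁: β₁ > -1.715.
t = (-1.199 − (-1.715)) / 0.418 = 1.234.
df = n − k − 1 = 279 − 2 − 1 = 276.
One-sided p ≈ 0.1090, which is ≥ 0.02, so fail to reject H₀.
The data do not give significant evidence that the true slope on weekly training distance exceeds -1.715 minutes per unit, holding the other predictors fixed.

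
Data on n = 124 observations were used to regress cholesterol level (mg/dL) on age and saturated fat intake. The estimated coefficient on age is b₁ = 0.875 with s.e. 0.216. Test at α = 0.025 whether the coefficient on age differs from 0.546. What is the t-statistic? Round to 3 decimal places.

t = 1.523

H₀: β₁ = 0.546 vs H₁: β₁ ≠ 0.546.
t = (b₁ − β₁⁰)/SE = (0.875 − 0.546) / 0.216 = 1.523.
df = n − k − 1 = 124 − 2 − 1 = 121.
Two-sided p ≈ 0.1303, which is ≥ 0.025, so fail to reject H₀.
The data are consistent with a true slope of 0.546 mg/dL per unit of age, holding the other predictors fixed.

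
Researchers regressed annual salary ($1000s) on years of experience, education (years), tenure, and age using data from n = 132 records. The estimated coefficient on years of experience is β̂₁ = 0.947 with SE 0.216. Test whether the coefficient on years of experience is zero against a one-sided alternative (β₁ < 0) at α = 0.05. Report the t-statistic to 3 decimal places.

H₀: β₁ = 0 vs H₁: β₁ < 0.
t = (β̂₁ − β₁⁰)/SE = 0.947 / 0.216 = 4.384.
df = n − k − 1 = 132 − 4 − 1 = 127.
One-sided p ≈ 1.0000, which is ≥ 0.05, so fail to reject H₀.
The data do not give significant evidence that the true slope on years of experience is negative, holding the other predictors fixed.

t = 4.384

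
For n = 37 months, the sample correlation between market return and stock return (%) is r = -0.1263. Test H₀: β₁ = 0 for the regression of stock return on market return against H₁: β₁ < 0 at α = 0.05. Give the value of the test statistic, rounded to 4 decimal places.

t = r·√(n − 2)/√(1 − r²) = -0.1263·√35/√0.984048 = -0.7532.
df = n − 2 = 35.
One-sided p ≈ 0.2282, which is ≥ 0.05, so fail to reject H₀.
The data do not give significant evidence of a linear association between market return and stock return.

t = -0.7532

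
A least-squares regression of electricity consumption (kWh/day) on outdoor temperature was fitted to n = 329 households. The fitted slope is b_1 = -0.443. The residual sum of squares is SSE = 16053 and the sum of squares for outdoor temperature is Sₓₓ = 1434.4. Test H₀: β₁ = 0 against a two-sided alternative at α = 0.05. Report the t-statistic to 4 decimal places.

MSE = SSE/(n − 2) = 16053/327 = 49.0917.
SE(b_1) = √(MSE/Sₓₓ) = √(49.0917/1434.4) = 0.184999.
t = -0.443 / 0.184999 = -2.3946.
df = n − 2 = 327.
Two-sided p ≈ 0.0172, which is < 0.05, so reject H₀.
There is evidence that outdoor temperature is associated with electricity consumption.

t = -2.3946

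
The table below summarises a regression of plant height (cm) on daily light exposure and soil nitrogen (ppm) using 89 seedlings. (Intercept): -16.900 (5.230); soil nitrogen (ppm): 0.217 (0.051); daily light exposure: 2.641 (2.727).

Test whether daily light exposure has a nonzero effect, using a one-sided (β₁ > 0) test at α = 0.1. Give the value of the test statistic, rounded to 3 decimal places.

t = 0.968

Read off: b = 2.641, SE = 2.727 for daily light exposure.
H₀: β₁ = 0 vs H₁: β₁ > 0.
t = 2.641 / 2.727 = 0.968.
df = n − k − 1 = 89 − 2 − 1 = 86.
One-sided p ≈ 0.1678, which is ≥ 0.1, so fail to reject H₀.
The data do not give significant evidence that the true slope on daily light exposure is positive, holding the other predictors fixed.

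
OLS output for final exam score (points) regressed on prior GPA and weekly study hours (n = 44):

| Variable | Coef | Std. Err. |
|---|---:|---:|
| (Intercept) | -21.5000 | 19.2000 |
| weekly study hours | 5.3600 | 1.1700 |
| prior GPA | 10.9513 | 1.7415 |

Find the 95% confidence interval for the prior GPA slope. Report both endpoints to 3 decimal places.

(7.434, 14.468)

Read off: b = 10.9513, SE = 1.7415 for prior GPA.
df = n − k − 1 = 44 − 2 − 1 = 41.
t* = t_{0.025, 41} = 2.019541.
Margin = t* × SE = 2.019541 × 1.7415 = 3.51703.
CI: 10.9513 ± 3.51703 → (7.434, 14.468).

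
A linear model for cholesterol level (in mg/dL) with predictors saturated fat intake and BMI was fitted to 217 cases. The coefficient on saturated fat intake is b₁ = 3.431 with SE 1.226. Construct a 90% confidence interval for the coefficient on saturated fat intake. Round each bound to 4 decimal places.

(1.4056, 5.4564)

df = n − k − 1 = 217 − 2 − 1 = 214.
t* = t_{0.05, 214} = 1.652005.
Margin = t* × SE = 1.652005 × 1.226 = 2.025358.
CI: 3.431 ± 2.025358 → (1.4056, 5.4564).
With 90% confidence, each one-unit increase in saturated fat intake is associated with a change of between 1.4056 and 5.4564 mg/dL in cholesterol level, holding the other predictors fixed.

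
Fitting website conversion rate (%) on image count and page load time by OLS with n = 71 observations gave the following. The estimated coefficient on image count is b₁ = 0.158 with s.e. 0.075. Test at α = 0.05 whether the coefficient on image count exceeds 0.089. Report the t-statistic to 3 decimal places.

H₀: β₁ = 0.089 vs H₁: β₁ > 0.089.
t = (b₁ − β₁⁰)/SE = (0.158 − 0.089) / 0.075 = 0.920.
df = n − k − 1 = 71 − 2 − 1 = 68.
One-sided p ≈ 0.1804, which is ≥ 0.05, so fail to reject H₀.
The data do not give significant evidence that the true slope on image count exceeds 0.089 % per unit, holding the other predictors fixed.

t = 0.920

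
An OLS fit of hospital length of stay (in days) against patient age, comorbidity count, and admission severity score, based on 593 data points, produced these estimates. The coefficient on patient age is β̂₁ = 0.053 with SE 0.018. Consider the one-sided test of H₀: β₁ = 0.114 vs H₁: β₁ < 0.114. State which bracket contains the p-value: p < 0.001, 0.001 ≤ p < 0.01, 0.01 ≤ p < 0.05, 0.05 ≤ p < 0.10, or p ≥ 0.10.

t = (0.053 − 0.114) / 0.018 = -3.389.
df = n − k − 1 = 593 − 3 − 1 = 589.
One-sided p = P(T_{589} < t) ≈ 0.0004.
So p < 0.001.

p < 0.001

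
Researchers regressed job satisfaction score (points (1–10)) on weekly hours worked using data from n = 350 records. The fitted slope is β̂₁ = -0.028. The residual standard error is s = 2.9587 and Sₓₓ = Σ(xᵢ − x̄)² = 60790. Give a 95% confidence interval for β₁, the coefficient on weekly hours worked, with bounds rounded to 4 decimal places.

SE(β̂₁) = s/√Sₓₓ = 2.9587/√60790 = 0.0120001.
df = n − 2 = 348.
t* = t_{0.025, 348} = 1.966804.
Margin = t* × SE = 1.966804 × 0.0120001 = 0.023602.
CI: -0.028 ± 0.023602 → (-0.0516, -0.0044).
With 95% confidence, each one-unit increase in weekly hours worked is associated with a change of between -0.0516 and -0.0044 points (1–10) in job satisfaction score.

(-0.0516, -0.0044)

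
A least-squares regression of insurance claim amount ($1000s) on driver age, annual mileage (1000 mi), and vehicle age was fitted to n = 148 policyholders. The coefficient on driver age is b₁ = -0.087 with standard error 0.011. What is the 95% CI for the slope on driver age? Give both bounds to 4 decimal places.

df = n − k − 1 = 148 − 3 − 1 = 144.
t* = t_{0.025, 144} = 1.976575.
Margin = t* × SE = 1.976575 × 0.011 = 0.021742.
CI: -0.087 ± 0.021742 → (-0.1087, -0.0653).
With 95% confidence, each one-unit increase in driver age is associated with a change of between -0.1087 and -0.0653 $1000s in insurance claim amount, holding the other predictors fixed.

(-0.1087, -0.0653)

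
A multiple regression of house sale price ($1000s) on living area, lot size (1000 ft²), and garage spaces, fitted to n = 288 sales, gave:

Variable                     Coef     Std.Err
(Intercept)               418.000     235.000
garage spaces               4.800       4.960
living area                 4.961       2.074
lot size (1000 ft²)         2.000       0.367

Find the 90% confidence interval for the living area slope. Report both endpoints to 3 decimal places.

(1.538, 8.384)

Read off: b = 4.961, SE = 2.074 for living area.
df = n − k − 1 = 288 − 3 − 1 = 284.
t* = t_{0.05, 284} = 1.650237.
Margin = t* × SE = 1.650237 × 2.074 = 3.42259.
CI: 4.961 ± 3.42259 → (1.538, 8.384).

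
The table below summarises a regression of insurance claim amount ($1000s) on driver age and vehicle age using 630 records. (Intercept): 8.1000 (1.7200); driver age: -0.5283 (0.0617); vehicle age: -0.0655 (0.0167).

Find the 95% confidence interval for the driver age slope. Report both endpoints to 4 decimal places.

Read off: b = -0.5283, SE = 0.0617 for driver age.
df = n − k − 1 = 630 − 2 − 1 = 627.
t* = t_{0.025, 627} = 1.963755.
Margin = t* × SE = 1.963755 × 0.0617 = 0.121164.
CI: -0.5283 ± 0.121164 → (-0.6495, -0.4071).

(-0.6495, -0.4071)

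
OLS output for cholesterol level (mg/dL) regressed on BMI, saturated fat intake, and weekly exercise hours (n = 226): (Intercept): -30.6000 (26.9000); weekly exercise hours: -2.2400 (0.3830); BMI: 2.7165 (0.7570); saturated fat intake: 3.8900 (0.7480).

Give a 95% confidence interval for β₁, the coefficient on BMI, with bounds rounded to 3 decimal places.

Read off: b = 2.7165, SE = 0.7570 for BMI.
df = n − k − 1 = 226 − 3 − 1 = 222.
t* = t_{0.025, 222} = 1.970707.
Margin = t* × SE = 1.970707 × 0.7570 = 1.49183.
CI: 2.7165 ± 1.49183 → (1.225, 4.208).

(1.225, 4.208)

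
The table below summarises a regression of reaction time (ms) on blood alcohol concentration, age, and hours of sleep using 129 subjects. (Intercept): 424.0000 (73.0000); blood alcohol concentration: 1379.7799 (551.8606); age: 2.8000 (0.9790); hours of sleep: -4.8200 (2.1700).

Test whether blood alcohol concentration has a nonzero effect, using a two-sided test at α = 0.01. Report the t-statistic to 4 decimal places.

Read off: b = 1379.7799, SE = 551.8606 for blood alcohol concentration.
H₀: β₁ = 0 vs H₁: β₁ ≠ 0.
t = 1379.7799 / 551.8606 = 2.5002.
df = n − k − 1 = 129 − 3 − 1 = 125.
Two-sided p ≈ 0.0137, which is ≥ 0.01, so fail to reject H₀.
The data do not give significant evidence of an association between blood alcohol concentration and reaction time, after adjusting for the other predictors.

t = 2.5002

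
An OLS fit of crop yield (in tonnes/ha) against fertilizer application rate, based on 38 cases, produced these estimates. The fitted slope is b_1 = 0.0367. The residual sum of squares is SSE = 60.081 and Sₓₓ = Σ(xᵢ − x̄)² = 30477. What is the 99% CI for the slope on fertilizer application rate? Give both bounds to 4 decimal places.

(0.0166, 0.0568)

MSE = SSE/(n − 2) = 60.081/36 = 1.66892.
SE(b_1) = √(MSE/Sₓₓ) = √(1.66892/30477) = 0.00739999.
df = n − 2 = 36.
t* = t_{0.005, 36} = 2.719485.
Margin = t* × SE = 2.719485 × 0.00739999 = 0.020124.
CI: 0.0367 ± 0.020124 → (0.0166, 0.0568).
With 99% confidence, each one-unit increase in fertilizer application rate is associated with a change of between 0.0166 and 0.0568 tonnes/ha in crop yield.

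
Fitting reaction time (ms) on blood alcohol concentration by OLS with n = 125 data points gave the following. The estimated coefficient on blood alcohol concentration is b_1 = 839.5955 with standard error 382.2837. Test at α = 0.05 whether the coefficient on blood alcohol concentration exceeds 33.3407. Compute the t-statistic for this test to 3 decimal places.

t = 2.109

H₀: β₁ = 33.3407 vs H₁: β₁ > 33.3407.
t = (b_1 − β₁⁰)/SE = (839.5955 − 33.3407) / 382.2837 = 2.109.
df = n − 2 = 125 − 2 = 123.
One-sided p ≈ 0.0185, which is < 0.05, so reject H₀.
There is evidence that the true slope on blood alcohol concentration exceeds 33.3407 ms per unit.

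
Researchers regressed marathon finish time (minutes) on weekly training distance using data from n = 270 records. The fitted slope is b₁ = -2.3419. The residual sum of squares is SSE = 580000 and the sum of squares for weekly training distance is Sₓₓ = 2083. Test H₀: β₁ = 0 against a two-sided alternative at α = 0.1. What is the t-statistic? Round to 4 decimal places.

t = -2.2976

MSE = SSE/(n − 2) = 580000/268 = 2164.18.
SE(b₁) = √(MSE/Sₓₓ) = √(2164.18/2083) = 1.0193.
t = -2.3419 / 1.0193 = -2.2976.
df = n − 2 = 268.
Two-sided p ≈ 0.0224, which is < 0.1, so reject H₀.
There is evidence that weekly training distance is associated with marathon finish time.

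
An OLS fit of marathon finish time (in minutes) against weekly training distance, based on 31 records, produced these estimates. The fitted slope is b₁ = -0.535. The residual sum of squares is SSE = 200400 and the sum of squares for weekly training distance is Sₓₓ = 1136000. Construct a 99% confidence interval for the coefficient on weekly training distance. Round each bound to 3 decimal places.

MSE = SSE/(n − 2) = 200400/29 = 6910.34.
SE(b₁) = √(MSE/Sₓₓ) = √(6910.34/1136000) = 0.0779939.
df = n − 2 = 29.
t* = t_{0.005, 29} = 2.756386.
Margin = t* × SE = 2.756386 × 0.0779939 = 0.21498.
CI: -0.535 ± 0.21498 → (-0.750, -0.320).
With 99% confidence, each one-unit increase in weekly training distance is associated with a change of between -0.750 and -0.320 minutes in marathon finish time.

(-0.750, -0.320)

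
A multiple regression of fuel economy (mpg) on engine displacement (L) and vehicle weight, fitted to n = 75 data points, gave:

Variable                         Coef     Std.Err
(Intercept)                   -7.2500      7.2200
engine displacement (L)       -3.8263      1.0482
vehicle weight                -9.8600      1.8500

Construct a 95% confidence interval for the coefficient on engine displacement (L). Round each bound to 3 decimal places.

(-5.916, -1.737)

Read off: b = -3.8263, SE = 1.0482 for engine displacement (L).
df = n − k − 1 = 75 − 2 − 1 = 72.
t* = t_{0.025, 72} = 1.993464.
Margin = t* × SE = 1.993464 × 1.0482 = 2.08955.
CI: -3.8263 ± 2.08955 → (-5.916, -1.737).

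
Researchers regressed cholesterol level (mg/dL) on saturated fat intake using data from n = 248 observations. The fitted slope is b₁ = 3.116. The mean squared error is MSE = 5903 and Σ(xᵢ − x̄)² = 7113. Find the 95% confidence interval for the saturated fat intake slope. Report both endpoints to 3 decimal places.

SE(b₁) = √(MSE/Sₓₓ) = √(5903/7113) = 0.910982.
df = n − 2 = 246.
t* = t_{0.025, 246} = 1.969654.
Margin = t* × SE = 1.969654 × 0.910982 = 1.79432.
CI: 3.116 ± 1.79432 → (1.322, 4.910).
With 95% confidence, each one-unit increase in saturated fat intake is associated with a change of between 1.322 and 4.910 mg/dL in cholesterol level.

(1.322, 4.910)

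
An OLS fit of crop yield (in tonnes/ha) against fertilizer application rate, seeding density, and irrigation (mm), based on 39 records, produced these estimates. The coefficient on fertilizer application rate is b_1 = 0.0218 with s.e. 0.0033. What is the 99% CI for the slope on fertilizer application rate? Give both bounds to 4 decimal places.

df = n − k − 1 = 39 − 3 − 1 = 35.
t* = t_{0.005, 35} = 2.723806.
Margin = t* × SE = 2.723806 × 0.0033 = 0.008989.
CI: 0.0218 ± 0.008989 → (0.0128, 0.0308).
With 99% confidence, each one-unit increase in fertilizer application rate is associated with a change of between 0.0128 and 0.0308 tonnes/ha in crop yield, holding the other predictors fixed.

(0.0128, 0.0308)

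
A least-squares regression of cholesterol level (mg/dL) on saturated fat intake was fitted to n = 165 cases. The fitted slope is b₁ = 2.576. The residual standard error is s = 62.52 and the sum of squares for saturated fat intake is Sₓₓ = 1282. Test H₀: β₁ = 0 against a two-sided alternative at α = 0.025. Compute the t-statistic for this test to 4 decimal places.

t = 1.4753

SE(b₁) = s/√Sₓₓ = 62.52/√1282 = 1.74612.
t = 2.576 / 1.74612 = 1.4753.
df = n − 2 = 163.
Two-sided p ≈ 0.1421, which is ≥ 0.025, so fail to reject H₀.
The data do not give significant evidence of an association between saturated fat intake and cholesterol level.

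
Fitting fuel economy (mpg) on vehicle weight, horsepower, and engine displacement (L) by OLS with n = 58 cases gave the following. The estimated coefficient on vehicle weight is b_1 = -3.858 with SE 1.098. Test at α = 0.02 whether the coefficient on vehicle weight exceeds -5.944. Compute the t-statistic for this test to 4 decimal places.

H₀: β₁ = -5.944 vs H₁: β₁ > -5.944.
t = (b_1 − β₁⁰)/SE = (-3.858 − (-5.944)) / 1.098 = 1.8998.
df = n − k − 1 = 58 − 3 − 1 = 54.
One-sided p ≈ 0.0314, which is ≥ 0.02, so fail to reject H₀.
The data do not give significant evidence that the true slope on vehicle weight exceeds -5.944 mpg per unit, holding the other predictors fixed.

t = 1.8998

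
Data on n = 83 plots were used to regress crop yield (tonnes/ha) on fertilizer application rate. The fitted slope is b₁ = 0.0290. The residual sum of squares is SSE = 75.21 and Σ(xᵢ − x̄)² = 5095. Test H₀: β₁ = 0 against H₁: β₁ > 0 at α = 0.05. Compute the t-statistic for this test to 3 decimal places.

MSE = SSE/(n − 2) = 75.21/81 = 0.928519.
SE(b₁) = √(MSE/Sₓₓ) = √(0.928519/5095) = 0.0134997.
t = 0.0290 / 0.0134997 = 2.148.
df = n − 2 = 81.
One-sided p ≈ 0.0173, which is < 0.05, so reject H₀.
There is evidence that the true slope on fertilizer application rate is positive.

t = 2.148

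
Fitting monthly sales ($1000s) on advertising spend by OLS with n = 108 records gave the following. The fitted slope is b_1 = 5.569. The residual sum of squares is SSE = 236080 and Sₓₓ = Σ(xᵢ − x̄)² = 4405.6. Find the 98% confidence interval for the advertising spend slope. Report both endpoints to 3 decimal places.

(3.890, 7.248)

MSE = SSE/(n − 2) = 236080/106 = 2227.17.
SE(b_1) = √(MSE/Sₓₓ) = √(2227.17/4405.6) = 0.711007.
df = n − 2 = 106.
t* = t_{0.01, 106} = 2.362043.
Margin = t* × SE = 2.362043 × 0.711007 = 1.67943.
CI: 5.569 ± 1.67943 → (3.890, 7.248).
With 98% confidence, each one-unit increase in advertising spend is associated with a change of between 3.890 and 7.248 $1000s in monthly sales.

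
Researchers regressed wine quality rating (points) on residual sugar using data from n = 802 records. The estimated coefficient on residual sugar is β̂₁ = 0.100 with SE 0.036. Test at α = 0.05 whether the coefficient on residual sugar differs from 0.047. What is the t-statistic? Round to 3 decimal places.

t = 1.472

H₀: β₁ = 0.047 vs H₁: β₁ ≠ 0.047.
t = (β̂₁ − β₁⁰)/SE = (0.100 − 0.047) / 0.036 = 1.472.
df = n − 2 = 802 − 2 = 800.
Two-sided p ≈ 0.1414, which is ≥ 0.05, so fail to reject H₀.
The data are consistent with a true slope of 0.047 points per unit of residual sugar.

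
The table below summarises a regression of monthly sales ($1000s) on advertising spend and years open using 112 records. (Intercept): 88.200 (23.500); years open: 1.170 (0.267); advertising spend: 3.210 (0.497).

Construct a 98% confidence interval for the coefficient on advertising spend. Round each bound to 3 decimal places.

(2.037, 4.383)

Read off: b = 3.210, SE = 0.497 for advertising spend.
df = n − k − 1 = 112 − 2 − 1 = 109.
t* = t_{0.01, 109} = 2.361046.
Margin = t* × SE = 2.361046 × 0.497 = 1.17344.
CI: 3.210 ± 1.17344 → (2.037, 4.383).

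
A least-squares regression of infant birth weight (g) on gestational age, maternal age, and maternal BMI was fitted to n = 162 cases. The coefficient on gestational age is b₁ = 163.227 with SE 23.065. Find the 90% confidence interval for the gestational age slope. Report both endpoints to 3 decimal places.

df = n − k − 1 = 162 − 3 − 1 = 158.
t* = t_{0.05, 158} = 1.654555.
Margin = t* × SE = 1.654555 × 23.065 = 38.16231.
CI: 163.227 ± 38.16231 → (125.065, 201.389).
With 90% confidence, each one-unit increase in gestational age is associated with a change of between 125.065 and 201.389 g in infant birth weight, holding the other predictors fixed.

(125.065, 201.389)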